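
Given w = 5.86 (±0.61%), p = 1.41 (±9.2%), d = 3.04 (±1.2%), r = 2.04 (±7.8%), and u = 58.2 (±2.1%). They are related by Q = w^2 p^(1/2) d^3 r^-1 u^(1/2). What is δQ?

Each factor contributes (exponent × relative error)² to (δQ/Q)²:
  (2·δw/w)² = (2×0.00610)² = 0.000149;  (½·δp/p)² = (0.5×0.0920)² = 0.00212;  (3·δd/d)² = (3×0.0120)² = 0.00130;  (-1·δr/r)² = (-1×0.0780)² = 0.00608;  (½·δu/u)² = (0.5×0.0210)² = 0.000110
δQ/Q = √(0.00976) = 0.0988
Q = 4280, so δQ = 0.0988 × 4280 = 423.

423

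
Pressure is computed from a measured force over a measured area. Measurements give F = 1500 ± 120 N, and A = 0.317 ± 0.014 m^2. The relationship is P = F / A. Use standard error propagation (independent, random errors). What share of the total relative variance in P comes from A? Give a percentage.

(δP/P)² = (1·δF/F)² + (-1·δA/A)²
  F term: (1×0.0800)² = 0.00640
  A term: (-1×0.0442)² = 0.00195
Total = 0.00835. Share from A = 0.00195/0.00835 = 0.234.

23.4%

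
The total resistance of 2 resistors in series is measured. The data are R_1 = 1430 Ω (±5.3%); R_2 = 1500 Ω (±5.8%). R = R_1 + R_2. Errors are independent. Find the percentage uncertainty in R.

Sums and differences: (δR)² = Σ (cᵢ δxᵢ)².
  (δR_1)² = 5740;  (δR_2)² = 7570
δR = √(13300) = 115 Ω
R = 2930 Ω, so δR/R = 115/2930 = 0.0394.

3.94%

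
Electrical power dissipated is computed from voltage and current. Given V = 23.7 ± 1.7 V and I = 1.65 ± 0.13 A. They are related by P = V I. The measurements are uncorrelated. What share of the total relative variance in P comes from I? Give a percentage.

54.7%

(δP/P)² = (1·δV/V)² + (1·δI/I)²
  V term: (1×0.0717)² = 0.00515
  I term: (1×0.0788)² = 0.00621
Total = 0.0114. Share from I = 0.00621/0.0114 = 0.547.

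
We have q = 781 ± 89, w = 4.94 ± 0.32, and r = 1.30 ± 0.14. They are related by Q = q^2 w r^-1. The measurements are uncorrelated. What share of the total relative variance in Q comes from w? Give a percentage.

(δQ/Q)² = (2·δq/q)² + (1·δw/w)² + (-1·δr/r)²
  q term: (2×0.114)² = 0.0519
  w term: (1×0.0648)² = 0.00420
  r term: (-1×0.108)² = 0.0116
Total = 0.0677. Share from w = 0.00420/0.0677 = 0.0619.

6.19%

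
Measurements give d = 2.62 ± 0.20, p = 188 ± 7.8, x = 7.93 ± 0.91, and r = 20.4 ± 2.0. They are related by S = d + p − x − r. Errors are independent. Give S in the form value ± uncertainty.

162 ± 8.11

For a sum/difference, combine absolute errors in quadrature:
  (δd)² = 0.0400;  (δp)² = 60.8;  (δx)² = 0.828;  (δr)² = 4.00
δS = √(65.7) = 8.11
S = 162.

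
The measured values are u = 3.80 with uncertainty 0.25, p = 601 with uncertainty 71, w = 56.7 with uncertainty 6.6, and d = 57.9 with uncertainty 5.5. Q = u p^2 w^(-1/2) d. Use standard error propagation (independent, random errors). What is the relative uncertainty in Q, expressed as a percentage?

26.9%

For a monomial Q ∝ u, p^2, w^(-1/2), d, fractional errors add in quadrature:
  (1·δu/u)² = (1×0.0658)² = 0.00433;  (2·δp/p)² = (2×0.118)² = 0.0558;  (−½·δw/w)² = (-0.5×0.116)² = 0.00339;  (1·δd/d)² = (1×0.0950)² = 0.00902
δQ/Q = √(0.0726) = 0.269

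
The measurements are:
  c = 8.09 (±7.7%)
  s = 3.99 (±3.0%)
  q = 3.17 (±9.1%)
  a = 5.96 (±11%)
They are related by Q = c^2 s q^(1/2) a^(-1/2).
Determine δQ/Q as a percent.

Each factor contributes (exponent × relative error)² to (δQ/Q)²:
  (2·δc/c)² = (2×0.0770)² = 0.0237;  (1·δs/s)² = (1×0.0300)² = 0.000900;  (½·δq/q)² = (0.5×0.0910)² = 0.00207;  (−½·δa/a)² = (-0.5×0.110)² = 0.00302
δQ/Q = √(0.0297) = 0.172

17.2%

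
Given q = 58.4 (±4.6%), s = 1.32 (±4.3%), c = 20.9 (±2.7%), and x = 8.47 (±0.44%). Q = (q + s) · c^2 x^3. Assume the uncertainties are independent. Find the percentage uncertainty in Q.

Let u = q + s = 59.7. δu = √(δq² + δs²) = √(7.22 + 0.00322) = 2.69, so δu/u = 0.0450.
Q is then a monomial in u, c, x:
δQ/Q = √((δu/u)² + (2·δc/c)² + (3·δx/x)²) = √(0.00202 + 0.00292 + 0.000174) = 0.0715

7.15%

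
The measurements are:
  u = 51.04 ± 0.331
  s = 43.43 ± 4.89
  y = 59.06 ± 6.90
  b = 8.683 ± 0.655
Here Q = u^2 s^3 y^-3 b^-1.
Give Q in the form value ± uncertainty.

Relative error in a monomial: (δQ/Q)² = Σ (nᵢ · δxᵢ/xᵢ)².
  (2·δu/u)² = (2×0.00649)² = 0.000168;  (3·δs/s)² = (3×0.113)² = 0.114;  (-3·δy/y)² = (-3×0.117)² = 0.123;  (-1·δb/b)² = (-1×0.0754)² = 0.00569
δQ/Q = √(0.243) = 0.493
Q = 119.3, so δQ = 0.493 × 119.3 = 58.8.

119.3 ± 58.8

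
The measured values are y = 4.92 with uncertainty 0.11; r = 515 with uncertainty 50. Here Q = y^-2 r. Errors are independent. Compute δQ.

2.27

Relative error in a monomial: (δQ/Q)² = Σ (nᵢ · δxᵢ/xᵢ)².
  (-2·δy/y)² = (-2×0.0224)² = 0.00200;  (1·δr/r)² = (1×0.0971)² = 0.00943
δQ/Q = √(0.0114) = 0.107
Q = 21.3, so δQ = 0.107 × 21.3 = 2.27.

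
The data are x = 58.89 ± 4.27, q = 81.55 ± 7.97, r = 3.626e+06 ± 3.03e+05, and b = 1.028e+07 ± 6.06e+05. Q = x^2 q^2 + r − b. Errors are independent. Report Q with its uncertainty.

Let p = x^2·q^2 = 2.306e+07. δp/p = √((2·δx/x)² + (2·δq/q)²) = √(0.0210 + 0.0382) = 0.243, so δp = 5.61e+06.
Q = p + r − b: δQ = √(δp² + δr² + δb²) = √(3.15e+13 + 9.18e+10 + 3.67e+11) = 5.65e+06
Q = 1.641e+07.

(1.641 ± 0.565) × 10^7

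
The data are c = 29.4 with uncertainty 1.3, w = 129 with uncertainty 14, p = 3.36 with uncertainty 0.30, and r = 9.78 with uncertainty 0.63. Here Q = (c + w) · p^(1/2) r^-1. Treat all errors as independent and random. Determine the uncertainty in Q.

Let u = c + w = 158. δu = √(δc² + δw²) = √(1.69 + 196) = 14.1, so δu/u = 0.0888.
Q is then a monomial in u, p, r:
δQ/Q = √((δu/u)² + (½·δp/p)² + (-1·δr/r)²) = √(0.00788 + 0.00199 + 0.00415) = 0.118
Q = 29.7, so δQ = 0.118 × 29.7 = 3.52.

3.52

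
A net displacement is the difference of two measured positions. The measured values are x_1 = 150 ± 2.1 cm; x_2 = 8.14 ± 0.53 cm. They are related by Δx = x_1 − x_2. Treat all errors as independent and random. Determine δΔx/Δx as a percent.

1.53%

For a sum/difference, combine absolute errors in quadrature:
  (δx_1)² = 4.41;  (δx_2)² = 0.281
δΔx = √(4.69) = 2.17 cm
Δx = 142 cm, so δΔx/Δx = 2.17/142 = 0.0153.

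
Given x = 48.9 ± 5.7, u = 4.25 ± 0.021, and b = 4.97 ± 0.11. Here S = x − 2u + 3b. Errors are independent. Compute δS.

5.71

Absolute uncertainties add in quadrature for a linear combination:
  (δx)² = 32.5;  (2·δu)² = 0.00176;  (3·δb)² = 0.109
δS = √(32.6) = 5.71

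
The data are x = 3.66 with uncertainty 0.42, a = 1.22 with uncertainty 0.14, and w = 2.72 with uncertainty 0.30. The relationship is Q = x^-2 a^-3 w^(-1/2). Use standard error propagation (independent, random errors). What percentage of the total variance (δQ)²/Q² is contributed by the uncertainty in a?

(δQ/Q)² = (-2·δx/x)² + (-3·δa/a)² + (−½·δw/w)²
  x term: (-2×0.115)² = 0.0527
  a term: (-3×0.115)² = 0.119
  w term: (-0.5×0.110)² = 0.00304
Total = 0.174. Share from a = 0.119/0.174 = 0.680.

68.0%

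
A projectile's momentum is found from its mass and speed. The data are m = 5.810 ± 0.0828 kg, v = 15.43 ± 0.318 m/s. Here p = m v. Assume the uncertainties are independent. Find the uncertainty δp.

For a monomial p ∝ m, v, fractional errors add in quadrature:
  (1·δm/m)² = (1×0.0143)² = 0.000203;  (1·δv/v)² = (1×0.0206)² = 0.000425
δp/p = √(0.000628) = 0.0251
p = 89.65 kg·m/s, so δp = 0.0251 × 89.65 = 2.25 kg·m/s.

2.25 kg·m/s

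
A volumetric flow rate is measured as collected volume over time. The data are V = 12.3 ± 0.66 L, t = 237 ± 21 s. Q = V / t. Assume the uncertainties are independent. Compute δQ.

Products/powers → add relative errors in quadrature, weighted by exponent:
  (1·δV/V)² = (1×0.0537)² = 0.00288;  (-1·δt/t)² = (-1×0.0886)² = 0.00785
δQ/Q = √(0.0107) = 0.104
Q = 0.0519 L/s, so δQ = 0.104 × 0.0519 = 0.00538 L/s.

0.00538 L/s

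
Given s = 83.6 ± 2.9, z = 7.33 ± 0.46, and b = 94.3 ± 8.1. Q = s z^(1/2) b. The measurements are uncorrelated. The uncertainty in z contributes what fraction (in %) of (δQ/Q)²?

(δQ/Q)² = (1·δs/s)² + (½·δz/z)² + (1·δb/b)²
  s term: (1×0.0347)² = 0.00120
  z term: (0.5×0.0628)² = 0.000985
  b term: (1×0.0859)² = 0.00738
Total = 0.00957. Share from z = 0.000985/0.00957 = 0.103.

10.3%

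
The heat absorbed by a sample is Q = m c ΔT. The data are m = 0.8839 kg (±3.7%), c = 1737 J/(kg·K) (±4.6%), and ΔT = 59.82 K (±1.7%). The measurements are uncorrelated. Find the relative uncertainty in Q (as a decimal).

0.0614

Relative error in a monomial: (δQ/Q)² = Σ (nᵢ · δxᵢ/xᵢ)².
  (1·δm/m)² = (1×0.0370)² = 0.00137;  (1·δc/c)² = (1×0.0460)² = 0.00212;  (1·δΔT/ΔT)² = (1×0.0170)² = 0.000289
δQ/Q = √(0.00377) = 0.0614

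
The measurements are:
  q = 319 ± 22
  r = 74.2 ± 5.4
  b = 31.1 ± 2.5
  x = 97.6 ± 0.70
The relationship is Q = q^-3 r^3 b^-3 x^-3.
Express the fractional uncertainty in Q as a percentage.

38.6%

Since Q is a product/quotient, work with relative uncertainties:
  (-3·δq/q)² = (-3×0.0690)² = 0.0428;  (3·δr/r)² = (3×0.0728)² = 0.0477;  (-3·δb/b)² = (-3×0.0804)² = 0.0582;  (-3·δx/x)² = (-3×0.00717)² = 0.000463
δQ/Q = √(0.149) = 0.386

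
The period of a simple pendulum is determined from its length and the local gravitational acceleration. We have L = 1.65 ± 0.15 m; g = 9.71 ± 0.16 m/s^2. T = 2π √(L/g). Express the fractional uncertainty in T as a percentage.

Relative error in a monomial: (δT/T)² = Σ (nᵢ · δxᵢ/xᵢ)².
  (½·δL/L)² = (0.5×0.0909)² = 0.00207;  (−½·δg/g)² = (-0.5×0.0165)² = 6.79e-05
δT/T = √(0.00213) = 0.0462

4.62%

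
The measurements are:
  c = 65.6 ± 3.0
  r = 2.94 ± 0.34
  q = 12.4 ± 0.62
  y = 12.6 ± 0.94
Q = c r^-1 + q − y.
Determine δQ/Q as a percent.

Let p = c·r^-1 = 22.3. δp/p = √((1·δc/c)² + (-1·δr/r)²) = √(0.00209 + 0.0134) = 0.124, so δp = 2.77.
Q = p + q − y: δQ = √(δp² + δq² + δy²) = √(7.70 + 0.384 + 0.884) = 2.99
Q = 22.1, so δQ/Q = 2.99/22.1 = 0.135.

13.5%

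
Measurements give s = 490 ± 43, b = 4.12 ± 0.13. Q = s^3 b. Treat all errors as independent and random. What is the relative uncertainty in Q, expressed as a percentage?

26.5%

Since Q is a product/quotient, work with relative uncertainties:
  (3·δs/s)² = (3×0.0878)² = 0.0693;  (1·δb/b)² = (1×0.0316)² = 0.000996
δQ/Q = √(0.0703) = 0.265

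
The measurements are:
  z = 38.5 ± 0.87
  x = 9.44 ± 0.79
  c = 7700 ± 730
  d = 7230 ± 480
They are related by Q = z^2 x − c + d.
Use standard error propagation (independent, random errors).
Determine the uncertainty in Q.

Let p = z^2·x = 14000. δp/p = √((2·δz/z)² + (1·δx/x)²) = √(0.00204 + 0.00700) = 0.0951, so δp = 1330.
Q = p − c + d: δQ = √(δp² + δc² + δd²) = √(1.77e+06 + 5.33e+05 + 2.3e+05) = 1590

1590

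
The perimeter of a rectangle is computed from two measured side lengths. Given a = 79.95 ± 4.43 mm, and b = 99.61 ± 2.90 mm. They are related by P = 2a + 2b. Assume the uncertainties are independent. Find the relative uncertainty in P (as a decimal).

Each term contributes (cᵢ δxᵢ)² to (δP)²:
  (2·δa)² = 78.5;  (2·δb)² = 33.6
δP = √(112) = 10.6 mm
P = 359.1 mm, so δP/P = 10.6/359.1 = 0.0295.

0.0295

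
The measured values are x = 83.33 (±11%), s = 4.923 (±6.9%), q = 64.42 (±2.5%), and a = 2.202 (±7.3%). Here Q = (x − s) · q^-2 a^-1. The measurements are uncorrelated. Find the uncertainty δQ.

Let u = x − s = 78.41. δu = √(δx² + δs²) = √(84.0 + 0.115) = 9.17, so δu/u = 0.117.
Q is then a monomial in u, q, a:
δQ/Q = √((δu/u)² + (-2·δq/q)² + (-1·δa/a)²) = √(0.0137 + 0.00250 + 0.00533) = 0.147
Q = 0.008580, so δQ = 0.147 × 0.008580 = 0.00126.

0.00126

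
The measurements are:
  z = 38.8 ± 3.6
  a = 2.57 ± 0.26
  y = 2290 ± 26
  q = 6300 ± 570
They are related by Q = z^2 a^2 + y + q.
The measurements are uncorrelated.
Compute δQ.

Let p = z^2·a^2 = 9940. δp/p = √((2·δz/z)² + (2·δa/a)²) = √(0.0344 + 0.0409) = 0.275, so δp = 2730.
Q = p + y + q: δQ = √(δp² + δy² + δq²) = √(7.45e+06 + 676 + 3.25e+05) = 2790

2790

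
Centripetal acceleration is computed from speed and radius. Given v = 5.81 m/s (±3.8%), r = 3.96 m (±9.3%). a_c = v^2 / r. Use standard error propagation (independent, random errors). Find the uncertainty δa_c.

1.02 m/s^2

Since a_c is a product/quotient, work with relative uncertainties:
  (2·δv/v)² = (2×0.0380)² = 0.00578;  (-1·δr/r)² = (-1×0.0930)² = 0.00865
δa_c/a_c = √(0.0144) = 0.120
a_c = 8.52 m/s^2, so δa_c = 0.120 × 8.52 = 1.02 m/s^2.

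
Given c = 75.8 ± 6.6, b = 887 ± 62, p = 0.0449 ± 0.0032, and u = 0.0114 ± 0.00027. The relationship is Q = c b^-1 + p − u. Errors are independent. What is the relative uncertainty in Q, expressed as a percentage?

8.46%

Let w = c·b^-1 = 0.0855. δw/w = √((1·δc/c)² + (-1·δb/b)²) = √(0.00758 + 0.00489) = 0.112, so δw = 0.00954.
Q = w + p − u: δQ = √(δw² + δp² + δu²) = √(9.1e-05 + 1.02e-05 + 7.29e-08) = 0.0101
Q = 0.119, so δQ/Q = 0.0101/0.119 = 0.0846.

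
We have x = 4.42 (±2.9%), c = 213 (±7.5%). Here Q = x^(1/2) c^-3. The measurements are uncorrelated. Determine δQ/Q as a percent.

For a monomial Q ∝ x^(1/2), c^-3, fractional errors add in quadrature:
  (½·δx/x)² = (0.5×0.0290)² = 0.000210;  (-3·δc/c)² = (-3×0.0750)² = 0.0506
δQ/Q = √(0.0508) = 0.225

22.5%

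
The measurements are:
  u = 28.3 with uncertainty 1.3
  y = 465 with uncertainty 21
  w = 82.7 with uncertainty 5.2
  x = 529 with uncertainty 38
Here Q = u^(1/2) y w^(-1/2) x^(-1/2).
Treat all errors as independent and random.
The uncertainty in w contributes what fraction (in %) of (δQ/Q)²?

(δQ/Q)² = (½·δu/u)² + (1·δy/y)² + (−½·δw/w)² + (−½·δx/x)²
  u term: (0.5×0.0459)² = 0.000528
  y term: (1×0.0452)² = 0.00204
  w term: (-0.5×0.0629)² = 0.000988
  x term: (-0.5×0.0718)² = 0.00129
Total = 0.00485. Share from w = 0.000988/0.00485 = 0.204.

20.4%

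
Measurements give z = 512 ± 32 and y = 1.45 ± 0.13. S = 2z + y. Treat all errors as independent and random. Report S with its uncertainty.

For a sum/difference, combine absolute errors in quadrature:
  (2·δz)² = 4100;  (δy)² = 0.0169
δS = √(4100) = 64.0
S = 1030.

1030 ± 64.0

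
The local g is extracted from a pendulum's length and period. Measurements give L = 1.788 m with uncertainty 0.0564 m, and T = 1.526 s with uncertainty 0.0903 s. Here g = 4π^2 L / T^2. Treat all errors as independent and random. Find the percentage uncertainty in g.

Relative error in a monomial: (δg/g)² = Σ (nᵢ · δxᵢ/xᵢ)².
  (1·δL/L)² = (1×0.0315)² = 0.000995;  (-2·δT/T)² = (-2×0.0592)² = 0.0140
δg/g = √(0.0150) = 0.122

12.2%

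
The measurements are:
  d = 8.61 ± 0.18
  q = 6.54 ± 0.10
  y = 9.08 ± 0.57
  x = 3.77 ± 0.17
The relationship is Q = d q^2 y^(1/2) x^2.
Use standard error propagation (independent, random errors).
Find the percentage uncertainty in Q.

10.2%

Since Q is a product/quotient, work with relative uncertainties:
  (1·δd/d)² = (1×0.0209)² = 0.000437;  (2·δq/q)² = (2×0.0153)² = 0.000935;  (½·δy/y)² = (0.5×0.0628)² = 0.000985;  (2·δx/x)² = (2×0.0451)² = 0.00813
δQ/Q = √(0.0105) = 0.102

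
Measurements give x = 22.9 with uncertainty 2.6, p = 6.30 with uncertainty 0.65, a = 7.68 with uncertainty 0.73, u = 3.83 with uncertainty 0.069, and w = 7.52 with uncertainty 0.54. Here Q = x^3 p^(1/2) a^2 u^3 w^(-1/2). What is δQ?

For a monomial Q ∝ x^3, p^(1/2), a^2, u^3, w^(-1/2), fractional errors add in quadrature:
  (3·δx/x)² = (3×0.114)² = 0.116;  (½·δp/p)² = (0.5×0.103)² = 0.00266;  (2·δa/a)² = (2×0.0951)² = 0.0361;  (3·δu/u)² = (3×0.0180)² = 0.00292;  (−½·δw/w)² = (-0.5×0.0718)² = 0.00129
δQ/Q = √(0.159) = 0.399
Q = 3.64e+07, so δQ = 0.399 × 3.64e+07 = 1.45e+07.

1.45e+07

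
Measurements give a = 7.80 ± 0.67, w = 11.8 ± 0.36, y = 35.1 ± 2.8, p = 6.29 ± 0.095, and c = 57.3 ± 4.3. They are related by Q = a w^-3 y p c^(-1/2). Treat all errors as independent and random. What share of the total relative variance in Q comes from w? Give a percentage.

35.3%

(δQ/Q)² = (1·δa/a)² + (-3·δw/w)² + (1·δy/y)² + (1·δp/p)² + (−½·δc/c)²
  a term: (1×0.0859)² = 0.00738
  w term: (-3×0.0305)² = 0.00838
  y term: (1×0.0798)² = 0.00636
  p term: (1×0.0151)² = 0.000228
  c term: (-0.5×0.0750)² = 0.00141
Total = 0.0238. Share from w = 0.00838/0.0238 = 0.353.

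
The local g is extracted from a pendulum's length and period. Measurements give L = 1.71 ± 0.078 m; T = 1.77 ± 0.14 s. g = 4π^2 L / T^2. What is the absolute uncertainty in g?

g is a product of powers, so relative uncertainties combine in quadrature:
  (1·δL/L)² = (1×0.0456)² = 0.00208;  (-2·δT/T)² = (-2×0.0791)² = 0.0250
δg/g = √(0.0271) = 0.165
g = 21.5 m/s^2, so δg = 0.165 × 21.5 = 3.55 m/s^2.

3.55 m/s^2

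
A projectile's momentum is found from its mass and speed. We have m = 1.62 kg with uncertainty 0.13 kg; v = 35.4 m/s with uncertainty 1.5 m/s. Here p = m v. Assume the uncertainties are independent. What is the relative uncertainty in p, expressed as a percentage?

Products/powers → add relative errors in quadrature, weighted by exponent:
  (1·δm/m)² = (1×0.0802)² = 0.00644;  (1·δv/v)² = (1×0.0424)² = 0.00180
δp/p = √(0.00824) = 0.0907

9.07%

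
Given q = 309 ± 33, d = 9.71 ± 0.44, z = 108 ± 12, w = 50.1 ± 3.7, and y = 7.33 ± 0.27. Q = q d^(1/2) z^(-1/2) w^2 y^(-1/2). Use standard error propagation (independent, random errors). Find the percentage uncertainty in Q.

For a monomial Q ∝ q, d^(1/2), z^(-1/2), w^2, y^(-1/2), fractional errors add in quadrature:
  (1·δq/q)² = (1×0.107)² = 0.0114;  (½·δd/d)² = (0.5×0.0453)² = 0.000513;  (−½·δz/z)² = (-0.5×0.111)² = 0.00309;  (2·δw/w)² = (2×0.0739)² = 0.0218;  (−½·δy/y)² = (-0.5×0.0368)² = 0.000339
δQ/Q = √(0.0372) = 0.193

19.3%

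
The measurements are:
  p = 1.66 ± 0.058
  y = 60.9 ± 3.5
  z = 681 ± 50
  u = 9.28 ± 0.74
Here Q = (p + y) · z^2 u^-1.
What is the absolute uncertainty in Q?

5.51e+05

Let w = p + y = 62.6. δw = √(δp² + δy²) = √(0.00336 + 12.2) = 3.50, so δw/w = 0.0560.
Q is then a monomial in w, z, u:
δQ/Q = √((δw/w)² + (2·δz/z)² + (-1·δu/u)²) = √(0.00313 + 0.0216 + 0.00636) = 0.176
Q = 3.13e+06, so δQ = 0.176 × 3.13e+06 = 5.51e+05.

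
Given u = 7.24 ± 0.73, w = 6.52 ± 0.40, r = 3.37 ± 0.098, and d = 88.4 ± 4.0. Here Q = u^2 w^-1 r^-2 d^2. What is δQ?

1310

For a monomial Q ∝ u^2, w^-1, r^-2, d^2, fractional errors add in quadrature:
  (2·δu/u)² = (2×0.101)² = 0.0407;  (-1·δw/w)² = (-1×0.0613)² = 0.00376;  (-2·δr/r)² = (-2×0.0291)² = 0.00338;  (2·δd/d)² = (2×0.0452)² = 0.00819
δQ/Q = √(0.0560) = 0.237
Q = 5530, so δQ = 0.237 × 5530 = 1310.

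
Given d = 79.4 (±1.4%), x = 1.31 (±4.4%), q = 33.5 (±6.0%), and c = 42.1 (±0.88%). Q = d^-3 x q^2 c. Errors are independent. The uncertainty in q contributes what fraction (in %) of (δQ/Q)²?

79.2%

(δQ/Q)² = (-3·δd/d)² + (1·δx/x)² + (2·δq/q)² + (1·δc/c)²
  d term: (-3×0.0140)² = 0.00176
  x term: (1×0.0440)² = 0.00194
  q term: (2×0.0600)² = 0.0144
  c term: (1×0.00880)² = 7.74e-05
Total = 0.0182. Share from q = 0.0144/0.0182 = 0.792.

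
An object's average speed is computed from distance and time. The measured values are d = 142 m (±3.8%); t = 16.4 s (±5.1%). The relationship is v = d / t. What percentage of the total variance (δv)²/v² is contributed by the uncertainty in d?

35.7%

(δv/v)² = (1·δd/d)² + (-1·δt/t)²
  d term: (1×0.0380)² = 0.00144
  t term: (-1×0.0510)² = 0.00260
Total = 0.00404. Share from d = 0.00144/0.00404 = 0.357.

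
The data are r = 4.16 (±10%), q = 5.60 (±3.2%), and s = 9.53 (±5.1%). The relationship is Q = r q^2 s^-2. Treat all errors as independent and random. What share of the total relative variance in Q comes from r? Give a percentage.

(δQ/Q)² = (1·δr/r)² + (2·δq/q)² + (-2·δs/s)²
  r term: (1×0.100)² = 0.0100
  q term: (2×0.0320)² = 0.00410
  s term: (-2×0.0510)² = 0.0104
Total = 0.0245. Share from r = 0.0100/0.0245 = 0.408.

40.8%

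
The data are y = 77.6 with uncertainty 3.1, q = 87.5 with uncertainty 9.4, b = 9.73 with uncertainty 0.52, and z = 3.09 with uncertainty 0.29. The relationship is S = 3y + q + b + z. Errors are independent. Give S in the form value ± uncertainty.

Absolute uncertainties add in quadrature for a linear combination:
  (3·δy)² = 86.5;  (δq)² = 88.4;  (δb)² = 0.270;  (δz)² = 0.0841
δS = √(175) = 13.2
S = 333.

333 ± 13.2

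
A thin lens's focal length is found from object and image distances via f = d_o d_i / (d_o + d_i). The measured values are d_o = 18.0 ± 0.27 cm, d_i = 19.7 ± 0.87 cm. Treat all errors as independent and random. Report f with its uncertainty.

9.41 ± 0.212 cm

∂f/∂d_o = (d_i/(d_o+d_i))² = 0.273;  ∂f/∂d_i = (d_o/(d_o+d_i))² = 0.228
δf = √((∂f/∂d_o · δd_o)² + (∂f/∂d_i · δd_i)²) = √(0.00544 + 0.0393) = 0.212 cm
f = 9.41 cm.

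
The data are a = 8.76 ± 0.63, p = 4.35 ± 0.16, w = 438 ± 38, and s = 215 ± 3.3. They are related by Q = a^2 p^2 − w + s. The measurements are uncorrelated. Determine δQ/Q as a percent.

Let h = a^2·p^2 = 1450. δh/h = √((2·δa/a)² + (2·δp/p)²) = √(0.0207 + 0.00541) = 0.162, so δh = 235.
Q = h − w + s: δQ = √(δh² + δw² + δs²) = √(55000 + 1440 + 10.9) = 238
Q = 1230, so δQ/Q = 238/1230 = 0.193.

19.3%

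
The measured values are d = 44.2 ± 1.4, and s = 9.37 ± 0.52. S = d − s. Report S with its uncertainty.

For a sum/difference, combine absolute errors in quadrature:
  (δd)² = 1.96;  (δs)² = 0.270
δS = √(2.23) = 1.49
S = 34.8.

34.8 ± 1.49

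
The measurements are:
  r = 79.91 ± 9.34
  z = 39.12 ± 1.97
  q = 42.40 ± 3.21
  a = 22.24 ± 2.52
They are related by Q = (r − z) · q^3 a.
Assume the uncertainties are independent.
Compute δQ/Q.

0.345

Let u = r − z = 40.79. δu = √(δr² + δz²) = √(87.2 + 3.88) = 9.55, so δu/u = 0.234.
Q is then a monomial in u, q, a:
δQ/Q = √((δu/u)² + (3·δq/q)² + (1·δa/a)²) = √(0.0548 + 0.0516 + 0.0128) = 0.345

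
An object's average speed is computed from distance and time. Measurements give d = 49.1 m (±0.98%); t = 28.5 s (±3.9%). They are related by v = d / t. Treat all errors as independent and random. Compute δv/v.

0.0402

Since v is a product/quotient, work with relative uncertainties:
  (1·δd/d)² = (1×0.00980)² = 9.6e-05;  (-1·δt/t)² = (-1×0.0390)² = 0.00152
δv/v = √(0.00162) = 0.0402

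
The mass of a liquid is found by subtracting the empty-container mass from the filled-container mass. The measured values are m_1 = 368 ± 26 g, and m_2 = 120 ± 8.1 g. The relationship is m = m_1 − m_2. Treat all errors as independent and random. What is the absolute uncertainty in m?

27.2 g

m is a linear combination, so absolute uncertainties add in quadrature:
  (δm_1)² = 676;  (δm_2)² = 65.6
δm = √(742) = 27.2 g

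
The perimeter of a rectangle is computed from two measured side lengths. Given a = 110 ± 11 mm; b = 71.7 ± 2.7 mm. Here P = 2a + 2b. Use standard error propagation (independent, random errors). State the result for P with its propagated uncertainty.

Each term contributes (cᵢ δxᵢ)² to (δP)²:
  (2·δa)² = 484;  (2·δb)² = 29.2
δP = √(513) = 22.7 mm
P = 363 mm.

363 ± 22.7 mm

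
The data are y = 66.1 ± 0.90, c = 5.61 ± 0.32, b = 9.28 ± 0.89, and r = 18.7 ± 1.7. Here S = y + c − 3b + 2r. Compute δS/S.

0.0545

Each term contributes (cᵢ δxᵢ)² to (δS)²:
  (δy)² = 0.810;  (δc)² = 0.102;  (3·δb)² = 7.13;  (2·δr)² = 11.6
δS = √(19.6) = 4.43
S = 81.3, so δS/S = 4.43/81.3 = 0.0545.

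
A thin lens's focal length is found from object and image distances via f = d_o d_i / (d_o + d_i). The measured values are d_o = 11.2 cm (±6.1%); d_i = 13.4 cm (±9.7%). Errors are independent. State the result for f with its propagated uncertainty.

6.10 ± 0.337 cm

∂f/∂d_o = (d_i/(d_o+d_i))² = 0.297;  ∂f/∂d_i = (d_o/(d_o+d_i))² = 0.207
δf = √((∂f/∂d_o · δd_o)² + (∂f/∂d_i · δd_i)²) = √(0.0411 + 0.0726) = 0.337 cm
f = 6.10 cm.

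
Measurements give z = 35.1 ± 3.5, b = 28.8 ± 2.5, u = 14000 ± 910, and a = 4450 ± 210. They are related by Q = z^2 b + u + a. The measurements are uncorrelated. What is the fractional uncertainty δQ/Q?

Let p = z^2·b = 35500. δp/p = √((2·δz/z)² + (1·δb/b)²) = √(0.0398 + 0.00754) = 0.218, so δp = 7720.
Q = p + u + a: δQ = √(δp² + δu² + δa²) = √(5.96e+07 + 8.28e+05 + 44100) = 7770
Q = 53900, so δQ/Q = 7770/53900 = 0.144.

0.144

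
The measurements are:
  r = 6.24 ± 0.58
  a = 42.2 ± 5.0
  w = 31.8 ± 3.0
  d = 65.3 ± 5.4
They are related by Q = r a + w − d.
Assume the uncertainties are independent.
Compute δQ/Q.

0.175

Let p = r·a = 263. δp/p = √((1·δr/r)² + (1·δa/a)²) = √(0.00864 + 0.0140) = 0.151, so δp = 39.7.
Q = p + w − d: δQ = √(δp² + δw² + δd²) = √(1570 + 9.00 + 29.2) = 40.1
Q = 230, so δQ/Q = 40.1/230 = 0.175.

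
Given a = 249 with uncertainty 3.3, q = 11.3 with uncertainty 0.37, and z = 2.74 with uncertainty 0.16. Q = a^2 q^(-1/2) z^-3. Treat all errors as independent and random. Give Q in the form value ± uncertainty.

Products/powers → add relative errors in quadrature, weighted by exponent:
  (2·δa/a)² = (2×0.0133)² = 0.000703;  (−½·δq/q)² = (-0.5×0.0327)² = 0.000268;  (-3·δz/z)² = (-3×0.0584)² = 0.0307
δQ/Q = √(0.0317) = 0.178
Q = 897, so δQ = 0.178 × 897 = 160.

897 ± 160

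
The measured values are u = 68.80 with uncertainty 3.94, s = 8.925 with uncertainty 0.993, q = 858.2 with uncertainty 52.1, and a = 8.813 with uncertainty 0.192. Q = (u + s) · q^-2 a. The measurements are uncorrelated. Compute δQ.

0.000125

Let w = u + s = 77.72. δw = √(δu² + δs²) = √(15.5 + 0.986) = 4.06, so δw/w = 0.0523.
Q is then a monomial in w, q, a:
δQ/Q = √((δw/w)² + (-2·δq/q)² + (1·δa/a)²) = √(0.00273 + 0.0147 + 0.000475) = 0.134
Q = 0.0009301, so δQ = 0.134 × 0.0009301 = 0.000125.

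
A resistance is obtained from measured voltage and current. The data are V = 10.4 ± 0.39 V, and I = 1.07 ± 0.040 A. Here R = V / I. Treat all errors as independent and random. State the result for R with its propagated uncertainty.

9.72 ± 0.515 Ω

Since R is a product/quotient, work with relative uncertainties:
  (1·δV/V)² = (1×0.0375)² = 0.00141;  (-1·δI/I)² = (-1×0.0374)² = 0.00140
δR/R = √(0.00280) = 0.0530
R = 9.72 Ω, so δR = 0.0530 × 9.72 = 0.515 Ω.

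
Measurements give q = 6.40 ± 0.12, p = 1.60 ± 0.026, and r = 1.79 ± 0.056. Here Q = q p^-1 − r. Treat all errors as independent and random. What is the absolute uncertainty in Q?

Let w = q·p^-1 = 4.00. δw/w = √((1·δq/q)² + (-1·δp/p)²) = √(0.000352 + 0.000264) = 0.0248, so δw = 0.0992.
Q = w − r: δQ = √(δw² + δr²) = √(0.00985 + 0.00314) = 0.114

0.114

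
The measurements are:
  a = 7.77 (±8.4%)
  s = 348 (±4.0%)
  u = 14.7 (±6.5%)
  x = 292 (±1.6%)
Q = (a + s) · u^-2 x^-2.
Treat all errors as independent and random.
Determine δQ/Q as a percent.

Let w = a + s = 356. δw = √(δa² + δs²) = √(0.426 + 194) = 13.9, so δw/w = 0.0392.
Q is then a monomial in w, u, x:
δQ/Q = √((δw/w)² + (-2·δu/u)² + (-2·δx/x)²) = √(0.00153 + 0.0169 + 0.00102) = 0.139

13.9%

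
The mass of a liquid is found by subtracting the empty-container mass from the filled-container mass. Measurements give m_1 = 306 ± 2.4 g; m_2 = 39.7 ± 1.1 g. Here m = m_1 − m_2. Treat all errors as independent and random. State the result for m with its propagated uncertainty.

266 ± 2.64 g

m is a linear combination, so absolute uncertainties add in quadrature:
  (δm_1)² = 5.76;  (δm_2)² = 1.21
δm = √(6.97) = 2.64 g
m = 266 g.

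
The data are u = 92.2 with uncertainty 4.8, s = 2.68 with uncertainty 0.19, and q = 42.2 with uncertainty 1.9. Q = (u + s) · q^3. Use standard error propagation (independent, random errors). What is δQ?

Let w = u + s = 94.9. δw = √(δu² + δs²) = √(23.0 + 0.0361) = 4.80, so δw/w = 0.0506.
Q is then a monomial in w, q:
δQ/Q = √((δw/w)² + (3·δq/q)²) = √(0.00256 + 0.0182) = 0.144
Q = 7.13e+06, so δQ = 0.144 × 7.13e+06 = 1.03e+06.

1.03e+06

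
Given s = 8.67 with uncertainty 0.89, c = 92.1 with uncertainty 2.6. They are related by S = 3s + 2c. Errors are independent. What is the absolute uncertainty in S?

S is a linear combination, so absolute uncertainties add in quadrature:
  (3·δs)² = 7.13;  (2·δc)² = 27.0
δS = √(34.2) = 5.85

5.85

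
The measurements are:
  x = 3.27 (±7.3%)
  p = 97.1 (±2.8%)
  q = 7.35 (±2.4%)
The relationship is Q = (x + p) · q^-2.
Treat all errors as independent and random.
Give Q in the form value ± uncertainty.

Let u = x + p = 100. δu = √(δx² + δp²) = √(0.0570 + 7.39) = 2.73, so δu/u = 0.0272.
Q is then a monomial in u, q:
δQ/Q = √((δu/u)² + (-2·δq/q)²) = √(0.000739 + 0.00230) = 0.0552
Q = 1.86, so δQ = 0.0552 × 1.86 = 0.102.

1.86 ± 0.102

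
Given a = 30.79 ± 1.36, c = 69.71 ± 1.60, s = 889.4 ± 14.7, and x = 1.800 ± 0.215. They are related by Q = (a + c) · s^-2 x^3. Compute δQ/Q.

Let u = a + c = 100.5. δu = √(δa² + δc²) = √(1.85 + 2.56) = 2.10, so δu/u = 0.0209.
Q is then a monomial in u, s, x:
δQ/Q = √((δu/u)² + (-2·δs/s)² + (3·δx/x)²) = √(0.000437 + 0.00109 + 0.128) = 0.360

0.360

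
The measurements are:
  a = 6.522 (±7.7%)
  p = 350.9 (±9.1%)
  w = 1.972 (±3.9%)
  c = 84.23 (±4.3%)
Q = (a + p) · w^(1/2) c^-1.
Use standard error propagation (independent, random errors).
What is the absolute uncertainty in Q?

Let u = a + p = 357.4. δu = √(δa² + δp²) = √(0.252 + 1020) = 31.9, so δu/u = 0.0894.
Q is then a monomial in u, w, c:
δQ/Q = √((δu/u)² + (½·δw/w)² + (-1·δc/c)²) = √(0.00798 + 0.000380 + 0.00185) = 0.101
Q = 5.959, so δQ = 0.101 × 5.959 = 0.602.

0.602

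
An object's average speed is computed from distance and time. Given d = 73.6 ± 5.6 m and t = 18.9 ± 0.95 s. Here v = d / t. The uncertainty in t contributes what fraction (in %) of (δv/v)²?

(δv/v)² = (1·δd/d)² + (-1·δt/t)²
  d term: (1×0.0761)² = 0.00579
  t term: (-1×0.0503)² = 0.00253
Total = 0.00832. Share from t = 0.00253/0.00832 = 0.304.

30.4%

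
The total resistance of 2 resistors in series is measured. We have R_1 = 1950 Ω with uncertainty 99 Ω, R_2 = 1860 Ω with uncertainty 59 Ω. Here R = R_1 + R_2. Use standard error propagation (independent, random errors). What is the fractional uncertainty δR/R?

0.0302

Each term contributes (cᵢ δxᵢ)² to (δR)²:
  (δR_1)² = 9800;  (δR_2)² = 3480
δR = √(13300) = 115 Ω
R = 3810 Ω, so δR/R = 115/3810 = 0.0302.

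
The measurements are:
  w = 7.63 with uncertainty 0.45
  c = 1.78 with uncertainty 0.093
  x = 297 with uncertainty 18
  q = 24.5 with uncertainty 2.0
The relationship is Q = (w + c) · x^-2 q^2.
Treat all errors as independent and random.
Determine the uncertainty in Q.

0.0134

Let u = w + c = 9.41. δu = √(δw² + δc²) = √(0.203 + 0.00865) = 0.460, so δu/u = 0.0488.
Q is then a monomial in u, x, q:
δQ/Q = √((δu/u)² + (-2·δx/x)² + (2·δq/q)²) = √(0.00238 + 0.0147 + 0.0267) = 0.209
Q = 0.0640, so δQ = 0.209 × 0.0640 = 0.0134.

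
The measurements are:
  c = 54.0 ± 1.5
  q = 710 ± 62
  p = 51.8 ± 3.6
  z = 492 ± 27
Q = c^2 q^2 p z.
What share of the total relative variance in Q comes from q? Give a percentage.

(δQ/Q)² = (2·δc/c)² + (2·δq/q)² + (1·δp/p)² + (1·δz/z)²
  c term: (2×0.0278)² = 0.00309
  q term: (2×0.0873)² = 0.0305
  p term: (1×0.0695)² = 0.00483
  z term: (1×0.0549)² = 0.00301
Total = 0.0414. Share from q = 0.0305/0.0414 = 0.736.

73.6%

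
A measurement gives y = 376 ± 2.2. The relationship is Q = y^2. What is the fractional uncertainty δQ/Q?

For a monomial Q ∝ y^2, fractional errors add in quadrature:
  (2·δy/y)² = (2×0.00585)² = 0.000137
δQ/Q = √(0.000137) = 0.0117

0.0117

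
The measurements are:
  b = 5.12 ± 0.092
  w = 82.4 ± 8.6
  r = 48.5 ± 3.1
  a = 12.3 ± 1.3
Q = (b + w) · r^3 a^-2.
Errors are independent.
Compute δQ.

19900

Let u = b + w = 87.5. δu = √(δb² + δw²) = √(0.00846 + 74.0) = 8.60, so δu/u = 0.0983.
Q is then a monomial in u, r, a:
δQ/Q = √((δu/u)² + (3·δr/r)² + (-2·δa/a)²) = √(0.00966 + 0.0368 + 0.0447) = 0.302
Q = 66000, so δQ = 0.302 × 66000 = 19900.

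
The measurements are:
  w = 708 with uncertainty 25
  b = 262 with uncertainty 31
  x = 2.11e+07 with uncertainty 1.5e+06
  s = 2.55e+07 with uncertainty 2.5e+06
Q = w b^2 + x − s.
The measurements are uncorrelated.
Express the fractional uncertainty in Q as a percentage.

Let p = w·b^2 = 4.86e+07. δp/p = √((1·δw/w)² + (2·δb/b)²) = √(0.00125 + 0.0560) = 0.239, so δp = 1.16e+07.
Q = p + x − s: δQ = √(δp² + δx² + δs²) = √(1.35e+14 + 2.25e+12 + 6.25e+12) = 1.2e+07
Q = 4.42e+07, so δQ/Q = 1.2e+07/4.42e+07 = 0.271.

27.1%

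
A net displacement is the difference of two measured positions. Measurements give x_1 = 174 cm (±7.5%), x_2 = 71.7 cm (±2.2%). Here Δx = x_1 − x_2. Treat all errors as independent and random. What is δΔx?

13.1 cm

Absolute uncertainties add in quadrature for a linear combination:
  (δx_1)² = 170;  (δx_2)² = 2.49
δΔx = √(173) = 13.1 cm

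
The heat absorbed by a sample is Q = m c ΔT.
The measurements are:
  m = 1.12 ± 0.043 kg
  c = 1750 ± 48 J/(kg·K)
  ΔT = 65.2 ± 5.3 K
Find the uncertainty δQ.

Relative error in a monomial: (δQ/Q)² = Σ (nᵢ · δxᵢ/xᵢ)².
  (1·δm/m)² = (1×0.0384)² = 0.00147;  (1·δc/c)² = (1×0.0274)² = 0.000752;  (1·δΔT/ΔT)² = (1×0.0813)² = 0.00661
δQ/Q = √(0.00883) = 0.0940
Q = 1.28e+05 J, so δQ = 0.0940 × 1.28e+05 = 12000 J.

12000 J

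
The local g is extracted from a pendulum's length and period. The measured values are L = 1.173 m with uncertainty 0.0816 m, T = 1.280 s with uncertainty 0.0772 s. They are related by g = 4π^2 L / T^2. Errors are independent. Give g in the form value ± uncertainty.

Since g is a product/quotient, work with relative uncertainties:
  (1·δL/L)² = (1×0.0696)² = 0.00484;  (-2·δT/T)² = (-2×0.0603)² = 0.0146
δg/g = √(0.0194) = 0.139
g = 28.26 m/s^2, so δg = 0.139 × 28.26 = 3.94 m/s^2.

28.26 ± 3.94 m/s^2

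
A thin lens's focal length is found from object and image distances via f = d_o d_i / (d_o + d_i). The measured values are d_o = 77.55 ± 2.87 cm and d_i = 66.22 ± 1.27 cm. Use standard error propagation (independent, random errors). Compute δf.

0.712 cm

∂f/∂d_o = (d_i/(d_o+d_i))² = 0.212;  ∂f/∂d_i = (d_o/(d_o+d_i))² = 0.291
δf = √((∂f/∂d_o · δd_o)² + (∂f/∂d_i · δd_i)²) = √(0.371 + 0.137) = 0.712 cm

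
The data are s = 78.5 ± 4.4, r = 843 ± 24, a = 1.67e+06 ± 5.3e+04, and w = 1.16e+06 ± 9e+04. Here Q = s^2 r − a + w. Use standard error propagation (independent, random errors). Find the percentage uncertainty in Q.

Let p = s^2·r = 5.19e+06. δp/p = √((2·δs/s)² + (1·δr/r)²) = √(0.0126 + 0.000811) = 0.116, so δp = 6.01e+05.
Q = p − a + w: δQ = √(δp² + δa² + δw²) = √(3.61e+11 + 2.81e+09 + 8.1e+09) = 6.1e+05
Q = 4.68e+06, so δQ/Q = 6.1e+05/4.68e+06 = 0.130.

13.0%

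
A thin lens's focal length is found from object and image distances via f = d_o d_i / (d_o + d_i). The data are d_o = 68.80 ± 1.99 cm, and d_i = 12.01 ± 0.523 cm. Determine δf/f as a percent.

∂f/∂d_o = (d_i/(d_o+d_i))² = 0.0221;  ∂f/∂d_i = (d_o/(d_o+d_i))² = 0.725
δf = √((∂f/∂d_o · δd_o)² + (∂f/∂d_i · δd_i)²) = √(0.00193 + 0.144) = 0.382 cm
f = 10.23 cm, so δf/f = 0.382/10.23 = 0.0373.

3.73%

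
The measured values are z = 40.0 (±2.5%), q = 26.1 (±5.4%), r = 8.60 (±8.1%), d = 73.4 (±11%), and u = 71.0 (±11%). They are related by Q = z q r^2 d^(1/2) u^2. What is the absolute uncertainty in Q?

Since Q is a product/quotient, work with relative uncertainties:
  (1·δz/z)² = (1×0.0250)² = 0.000625;  (1·δq/q)² = (1×0.0540)² = 0.00292;  (2·δr/r)² = (2×0.0810)² = 0.0262;  (½·δd/d)² = (0.5×0.110)² = 0.00302;  (2·δu/u)² = (2×0.110)² = 0.0484
δQ/Q = √(0.0812) = 0.285
Q = 3.33e+09, so δQ = 0.285 × 3.33e+09 = 9.5e+08.

9.5e+08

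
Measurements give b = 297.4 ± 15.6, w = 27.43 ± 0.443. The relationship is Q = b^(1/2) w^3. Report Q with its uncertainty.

355900 ± 19600

Relative error in a monomial: (δQ/Q)² = Σ (nᵢ · δxᵢ/xᵢ)².
  (½·δb/b)² = (0.5×0.0525)² = 0.000688;  (3·δw/w)² = (3×0.0162)² = 0.00235
δQ/Q = √(0.00304) = 0.0551
Q = 355900, so δQ = 0.0551 × 355900 = 19600.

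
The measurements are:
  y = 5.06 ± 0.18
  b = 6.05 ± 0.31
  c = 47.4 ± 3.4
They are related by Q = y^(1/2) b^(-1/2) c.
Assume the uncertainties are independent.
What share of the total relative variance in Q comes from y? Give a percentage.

5.17%

(δQ/Q)² = (½·δy/y)² + (−½·δb/b)² + (1·δc/c)²
  y term: (0.5×0.0356)² = 0.000316
  b term: (-0.5×0.0512)² = 0.000656
  c term: (1×0.0717)² = 0.00515
Total = 0.00612. Share from y = 0.000316/0.00612 = 0.0517.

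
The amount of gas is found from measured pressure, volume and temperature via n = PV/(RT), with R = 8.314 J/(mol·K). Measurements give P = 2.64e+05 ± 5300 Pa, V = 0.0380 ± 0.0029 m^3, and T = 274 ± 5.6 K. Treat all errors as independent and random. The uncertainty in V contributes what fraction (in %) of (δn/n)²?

87.6%

(δn/n)² = (1·δP/P)² + (1·δV/V)² + (-1·δT/T)²
  P term: (1×0.0201)² = 0.000403
  V term: (1×0.0763)² = 0.00582
  T term: (-1×0.0204)² = 0.000418
Total = 0.00664. Share from V = 0.00582/0.00664 = 0.876.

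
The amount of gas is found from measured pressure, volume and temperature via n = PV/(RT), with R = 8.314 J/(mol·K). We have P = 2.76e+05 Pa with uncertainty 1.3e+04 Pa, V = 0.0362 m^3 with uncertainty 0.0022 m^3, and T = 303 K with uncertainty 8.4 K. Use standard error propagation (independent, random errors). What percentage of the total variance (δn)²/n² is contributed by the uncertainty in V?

55.3%

(δn/n)² = (1·δP/P)² + (1·δV/V)² + (-1·δT/T)²
  P term: (1×0.0471)² = 0.00222
  V term: (1×0.0608)² = 0.00369
  T term: (-1×0.0277)² = 0.000769
Total = 0.00668. Share from V = 0.00369/0.00668 = 0.553.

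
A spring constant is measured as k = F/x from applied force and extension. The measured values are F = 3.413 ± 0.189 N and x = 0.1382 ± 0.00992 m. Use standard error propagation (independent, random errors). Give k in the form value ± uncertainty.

For a monomial k ∝ F, x^-1, fractional errors add in quadrature:
  (1·δF/F)² = (1×0.0554)² = 0.00307;  (-1·δx/x)² = (-1×0.0718)² = 0.00515
δk/k = √(0.00822) = 0.0907
k = 24.70 N/m, so δk = 0.0907 × 24.70 = 2.24 N/m.

24.70 ± 2.24 N/m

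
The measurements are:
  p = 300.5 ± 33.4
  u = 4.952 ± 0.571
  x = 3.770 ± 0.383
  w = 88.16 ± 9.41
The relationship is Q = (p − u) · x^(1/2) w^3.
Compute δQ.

Let h = p − u = 295.5. δh = √(δp² + δu²) = √(1120 + 0.326) = 33.4, so δh/h = 0.113.
Q is then a monomial in h, x, w:
δQ/Q = √((δh/h)² + (½·δx/x)² + (3·δw/w)²) = √(0.0128 + 0.00258 + 0.103) = 0.343
Q = 3.932e+08, so δQ = 0.343 × 3.932e+08 = 1.35e+08.

1.35e+08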